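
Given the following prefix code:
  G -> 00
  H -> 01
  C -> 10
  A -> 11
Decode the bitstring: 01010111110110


Decoding step by step:
Bits 01 -> H
Bits 01 -> H
Bits 01 -> H
Bits 11 -> A
Bits 11 -> A
Bits 01 -> H
Bits 10 -> C


Decoded message: HHHAAHC


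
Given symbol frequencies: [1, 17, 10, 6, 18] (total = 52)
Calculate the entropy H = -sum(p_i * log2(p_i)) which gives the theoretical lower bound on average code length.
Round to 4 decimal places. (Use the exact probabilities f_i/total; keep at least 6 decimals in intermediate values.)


Per-symbol terms -p_i * log2(p_i) with p_i = f_i/52:
  p = 1/52 = 0.019231: log2(p) = -5.700440, -p*log2(p) = 0.109624
  p = 17/52 = 0.326923: log2(p) = -1.612977, -p*log2(p) = 0.527319
  p = 10/52 = 0.192308: log2(p) = -2.378512, -p*log2(p) = 0.457406
  p = 6/52 = 0.115385: log2(p) = -3.115477, -p*log2(p) = 0.359478
  p = 18/52 = 0.346154: log2(p) = -1.530515, -p*log2(p) = 0.529794
H = 0.109624 + 0.527319 + 0.457406 + 0.359478 + 0.529794 = 1.983621

H = 1.9836 bits/symbol


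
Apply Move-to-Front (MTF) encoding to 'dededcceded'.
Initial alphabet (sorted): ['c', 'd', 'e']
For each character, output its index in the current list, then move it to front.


MTF encoding:
'd': index 1 in ['c', 'd', 'e'] -> ['d', 'c', 'e']
'e': index 2 in ['d', 'c', 'e'] -> ['e', 'd', 'c']
'd': index 1 in ['e', 'd', 'c'] -> ['d', 'e', 'c']
'e': index 1 in ['d', 'e', 'c'] -> ['e', 'd', 'c']
'd': index 1 in ['e', 'd', 'c'] -> ['d', 'e', 'c']
'c': index 2 in ['d', 'e', 'c'] -> ['c', 'd', 'e']
'c': index 0 in ['c', 'd', 'e'] -> ['c', 'd', 'e']
'e': index 2 in ['c', 'd', 'e'] -> ['e', 'c', 'd']
'd': index 2 in ['e', 'c', 'd'] -> ['d', 'e', 'c']
'e': index 1 in ['d', 'e', 'c'] -> ['e', 'd', 'c']
'd': index 1 in ['e', 'd', 'c'] -> ['d', 'e', 'c']


Output: [1, 2, 1, 1, 1, 2, 0, 2, 2, 1, 1]


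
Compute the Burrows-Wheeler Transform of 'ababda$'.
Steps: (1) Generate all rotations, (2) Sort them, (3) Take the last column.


Rotations (sorted):
  0: $ababda -> last char: a
  1: a$ababd -> last char: d
  2: ababda$ -> last char: $
  3: abda$ab -> last char: b
  4: babda$a -> last char: a
  5: bda$aba -> last char: a
  6: da$abab -> last char: b


BWT = ad$baab


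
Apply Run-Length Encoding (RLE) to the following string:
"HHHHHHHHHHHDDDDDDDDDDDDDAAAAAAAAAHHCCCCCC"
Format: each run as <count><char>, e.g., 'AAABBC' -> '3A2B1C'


Scanning runs left to right:
  i=0: run of 'H' x 11 -> '11H'
  i=11: run of 'D' x 13 -> '13D'
  i=24: run of 'A' x 9 -> '9A'
  i=33: run of 'H' x 2 -> '2H'
  i=35: run of 'C' x 6 -> '6C'

RLE = 11H13D9A2H6C


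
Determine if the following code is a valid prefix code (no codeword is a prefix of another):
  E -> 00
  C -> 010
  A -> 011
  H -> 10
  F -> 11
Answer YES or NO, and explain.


Checking each pair (does one codeword prefix another?):
  E='00' vs C='010': no prefix
  E='00' vs A='011': no prefix
  E='00' vs H='10': no prefix
  E='00' vs F='11': no prefix
  C='010' vs E='00': no prefix
  C='010' vs A='011': no prefix
  C='010' vs H='10': no prefix
  C='010' vs F='11': no prefix
  A='011' vs E='00': no prefix
  A='011' vs C='010': no prefix
  A='011' vs H='10': no prefix
  A='011' vs F='11': no prefix
  H='10' vs E='00': no prefix
  H='10' vs C='010': no prefix
  H='10' vs A='011': no prefix
  H='10' vs F='11': no prefix
  F='11' vs E='00': no prefix
  F='11' vs C='010': no prefix
  F='11' vs A='011': no prefix
  F='11' vs H='10': no prefix
No violation found over all pairs.

YES -- this is a valid prefix code. No codeword is a prefix of any other codeword.


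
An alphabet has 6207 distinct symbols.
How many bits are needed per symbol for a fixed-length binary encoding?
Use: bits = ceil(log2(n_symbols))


log2(6207) = 12.5997
Bracket: 2^12 = 4096 < 6207 <= 2^13 = 8192
So ceil(log2(6207)) = 13

bits = ceil(log2(6207)) = ceil(12.5997) = 13 bits


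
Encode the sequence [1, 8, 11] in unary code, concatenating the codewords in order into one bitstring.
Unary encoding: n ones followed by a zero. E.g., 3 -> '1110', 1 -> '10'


Encode each number as n ones followed by a terminating 0:
  1 -> 10 (2 bits)
  8 -> 111111110 (9 bits)
  11 -> 111111111110 (12 bits)
Total length = 2 + 9 + 12 = 23 bits.

Unary([1, 8, 11]) = 10111111110111111111110 (23 bits)


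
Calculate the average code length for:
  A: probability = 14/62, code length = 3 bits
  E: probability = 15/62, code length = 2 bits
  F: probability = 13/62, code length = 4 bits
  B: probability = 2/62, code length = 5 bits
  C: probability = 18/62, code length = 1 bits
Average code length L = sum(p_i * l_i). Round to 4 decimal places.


Weighted contributions p_i * l_i:
  A: (14/62) * 3 = 42/62
  E: (15/62) * 2 = 30/62
  F: (13/62) * 4 = 52/62
  B: (2/62) * 5 = 10/62
  C: (18/62) * 1 = 18/62
Sum = (42 + 30 + 52 + 10 + 18)/62 = 152/62

L = 152/62 = 2.4516 bits/symbol


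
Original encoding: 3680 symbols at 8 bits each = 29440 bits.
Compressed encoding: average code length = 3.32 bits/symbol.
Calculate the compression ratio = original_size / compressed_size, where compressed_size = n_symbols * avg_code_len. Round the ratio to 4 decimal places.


original_size = n_symbols * orig_bits = 3680 * 8 = 29440 bits
compressed_size = n_symbols * avg_code_len = 3680 * 3.32 = 12217.6 bits
ratio = original_size / compressed_size = 29440 / 12217.6 = 2.4096

Compression ratio = 2.4096


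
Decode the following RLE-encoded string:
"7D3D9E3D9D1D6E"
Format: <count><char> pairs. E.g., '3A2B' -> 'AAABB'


Expanding each <count><char> pair:
  7D -> 'DDDDDDD'
  3D -> 'DDD'
  9E -> 'EEEEEEEEE'
  3D -> 'DDD'
  9D -> 'DDDDDDDDD'
  1D -> 'D'
  6E -> 'EEEEEE'

Decoded = DDDDDDDDDDEEEEEEEEEDDDDDDDDDDDDDEEEEEE


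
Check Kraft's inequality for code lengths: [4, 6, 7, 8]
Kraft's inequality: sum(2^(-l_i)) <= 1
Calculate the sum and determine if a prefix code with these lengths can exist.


Sum = 2^(-4) + 2^(-6) + 2^(-7) + 2^(-8)
    = 0.0625 + 0.015625 + 0.0078125 + 0.00390625
    = 23/256 = 0.08984375
Since 0.08984375 <= 1, Kraft's inequality IS satisfied.
A prefix code with these lengths CAN exist.

Kraft sum = 0.08984375. Satisfied.


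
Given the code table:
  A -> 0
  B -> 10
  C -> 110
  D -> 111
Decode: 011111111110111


Decoding:
0 -> A
111 -> D
111 -> D
111 -> D
10 -> B
111 -> D


Result: ADDDBD


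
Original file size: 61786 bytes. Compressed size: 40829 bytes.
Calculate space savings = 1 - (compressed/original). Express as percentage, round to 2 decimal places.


ratio = compressed/original = 40829/61786 = 0.660813
savings = 1 - ratio = 1 - 0.660813 = 0.339187
as a percentage: 0.339187 * 100 = 33.92%

Space savings = 1 - 40829/61786 = 33.92%


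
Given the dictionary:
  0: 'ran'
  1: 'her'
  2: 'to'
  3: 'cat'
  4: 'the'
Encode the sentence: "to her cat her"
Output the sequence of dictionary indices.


Look up each word in the dictionary:
  'to' -> 2
  'her' -> 1
  'cat' -> 3
  'her' -> 1

Encoded: [2, 1, 3, 1]


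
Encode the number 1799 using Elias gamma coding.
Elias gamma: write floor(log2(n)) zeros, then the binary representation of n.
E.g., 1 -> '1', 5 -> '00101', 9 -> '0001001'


num_bits = floor(log2(1799)) + 1 = 11
leading_zeros = num_bits - 1 = 10
binary(1799) = 11100000111

Elias gamma(1799) = '0000000000' + '11100000111' = 000000000011100000111 (21 bits)


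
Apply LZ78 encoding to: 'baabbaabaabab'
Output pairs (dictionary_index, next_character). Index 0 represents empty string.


LZ78 encoding steps:
Dictionary: {0: ''}
Step 1: w='' (idx 0), next='b' -> output (0, 'b'), add 'b' as idx 1
Step 2: w='' (idx 0), next='a' -> output (0, 'a'), add 'a' as idx 2
Step 3: w='a' (idx 2), next='b' -> output (2, 'b'), add 'ab' as idx 3
Step 4: w='b' (idx 1), next='a' -> output (1, 'a'), add 'ba' as idx 4
Step 5: w='ab' (idx 3), next='a' -> output (3, 'a'), add 'aba' as idx 5
Step 6: w='aba' (idx 5), next='b' -> output (5, 'b'), add 'abab' as idx 6


Encoded: [(0, 'b'), (0, 'a'), (2, 'b'), (1, 'a'), (3, 'a'), (5, 'b')]


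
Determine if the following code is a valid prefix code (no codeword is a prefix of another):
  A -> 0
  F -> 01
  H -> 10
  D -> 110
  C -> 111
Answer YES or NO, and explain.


Checking each pair (does one codeword prefix another?):
  A='0' vs F='01': prefix -- VIOLATION

NO -- this is NOT a valid prefix code. A (0) is a prefix of F (01).


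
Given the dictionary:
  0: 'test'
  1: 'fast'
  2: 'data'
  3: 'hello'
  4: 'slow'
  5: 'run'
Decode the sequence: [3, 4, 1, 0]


Look up each index in the dictionary:
  3 -> 'hello'
  4 -> 'slow'
  1 -> 'fast'
  0 -> 'test'

Decoded: "hello slow fast test"


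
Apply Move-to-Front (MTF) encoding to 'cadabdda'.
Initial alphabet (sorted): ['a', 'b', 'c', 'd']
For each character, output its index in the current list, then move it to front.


MTF encoding:
'c': index 2 in ['a', 'b', 'c', 'd'] -> ['c', 'a', 'b', 'd']
'a': index 1 in ['c', 'a', 'b', 'd'] -> ['a', 'c', 'b', 'd']
'd': index 3 in ['a', 'c', 'b', 'd'] -> ['d', 'a', 'c', 'b']
'a': index 1 in ['d', 'a', 'c', 'b'] -> ['a', 'd', 'c', 'b']
'b': index 3 in ['a', 'd', 'c', 'b'] -> ['b', 'a', 'd', 'c']
'd': index 2 in ['b', 'a', 'd', 'c'] -> ['d', 'b', 'a', 'c']
'd': index 0 in ['d', 'b', 'a', 'c'] -> ['d', 'b', 'a', 'c']
'a': index 2 in ['d', 'b', 'a', 'c'] -> ['a', 'd', 'b', 'c']


Output: [2, 1, 3, 1, 3, 2, 0, 2]


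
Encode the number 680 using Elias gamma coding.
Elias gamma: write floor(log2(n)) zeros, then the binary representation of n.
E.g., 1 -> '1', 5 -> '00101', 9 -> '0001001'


num_bits = floor(log2(680)) + 1 = 10
leading_zeros = num_bits - 1 = 9
binary(680) = 1010101000

Elias gamma(680) = '000000000' + '1010101000' = 0000000001010101000 (19 bits)


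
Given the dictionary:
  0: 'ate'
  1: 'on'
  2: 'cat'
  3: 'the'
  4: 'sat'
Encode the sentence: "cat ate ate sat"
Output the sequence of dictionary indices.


Look up each word in the dictionary:
  'cat' -> 2
  'ate' -> 0
  'ate' -> 0
  'sat' -> 4

Encoded: [2, 0, 0, 4]


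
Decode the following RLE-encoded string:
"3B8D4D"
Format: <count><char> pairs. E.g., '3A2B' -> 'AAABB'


Expanding each <count><char> pair:
  3B -> 'BBB'
  8D -> 'DDDDDDDD'
  4D -> 'DDDD'

Decoded = BBBDDDDDDDDDDDD


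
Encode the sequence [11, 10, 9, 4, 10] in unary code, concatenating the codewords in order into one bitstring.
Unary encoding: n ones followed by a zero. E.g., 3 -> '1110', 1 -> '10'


Encode each number as n ones followed by a terminating 0:
  11 -> 111111111110 (12 bits)
  10 -> 11111111110 (11 bits)
  9 -> 1111111110 (10 bits)
  4 -> 11110 (5 bits)
  10 -> 11111111110 (11 bits)
Total length = 12 + 11 + 10 + 5 + 11 = 49 bits.

Unary([11, 10, 9, 4, 10]) = 1111111111101111111111011111111101111011111111110 (49 bits)


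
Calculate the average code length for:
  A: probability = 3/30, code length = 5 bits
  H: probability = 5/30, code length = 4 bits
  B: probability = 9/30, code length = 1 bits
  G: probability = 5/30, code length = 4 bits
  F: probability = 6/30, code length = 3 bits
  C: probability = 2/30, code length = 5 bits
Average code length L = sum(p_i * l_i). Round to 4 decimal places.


Weighted contributions p_i * l_i:
  A: (3/30) * 5 = 15/30
  H: (5/30) * 4 = 20/30
  B: (9/30) * 1 = 9/30
  G: (5/30) * 4 = 20/30
  F: (6/30) * 3 = 18/30
  C: (2/30) * 5 = 10/30
Sum = (15 + 20 + 9 + 20 + 18 + 10)/30 = 92/30

L = 92/30 = 3.0667 bits/symbol


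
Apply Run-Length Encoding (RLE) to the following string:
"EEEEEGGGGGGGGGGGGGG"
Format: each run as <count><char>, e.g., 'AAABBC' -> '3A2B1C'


Scanning runs left to right:
  i=0: run of 'E' x 5 -> '5E'
  i=5: run of 'G' x 14 -> '14G'

RLE = 5E14G


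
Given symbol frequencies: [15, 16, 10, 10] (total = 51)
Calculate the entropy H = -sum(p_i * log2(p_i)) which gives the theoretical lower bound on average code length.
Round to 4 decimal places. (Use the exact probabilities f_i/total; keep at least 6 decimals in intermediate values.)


Per-symbol terms -p_i * log2(p_i) with p_i = f_i/51:
  p = 15/51 = 0.294118: log2(p) = -1.765535, -p*log2(p) = 0.519275
  p = 16/51 = 0.313725: log2(p) = -1.672425, -p*log2(p) = 0.524682
  p = 10/51 = 0.196078: log2(p) = -2.350497, -p*log2(p) = 0.460882
  p = 10/51 = 0.196078: log2(p) = -2.350497, -p*log2(p) = 0.460882
H = 0.519275 + 0.524682 + 0.460882 + 0.460882 = 1.965721

H = 1.9657 bits/symbol


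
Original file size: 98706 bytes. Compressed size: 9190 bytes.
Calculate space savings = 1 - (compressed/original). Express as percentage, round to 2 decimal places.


ratio = compressed/original = 9190/98706 = 0.093105
savings = 1 - ratio = 1 - 0.093105 = 0.906895
as a percentage: 0.906895 * 100 = 90.69%

Space savings = 1 - 9190/98706 = 90.69%


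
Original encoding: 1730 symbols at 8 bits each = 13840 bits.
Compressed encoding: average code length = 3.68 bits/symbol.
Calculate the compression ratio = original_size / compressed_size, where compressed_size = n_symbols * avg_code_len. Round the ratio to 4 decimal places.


original_size = n_symbols * orig_bits = 1730 * 8 = 13840 bits
compressed_size = n_symbols * avg_code_len = 1730 * 3.68 = 6366.4 bits
ratio = original_size / compressed_size = 13840 / 6366.4 = 2.1739

Compression ratio = 2.1739


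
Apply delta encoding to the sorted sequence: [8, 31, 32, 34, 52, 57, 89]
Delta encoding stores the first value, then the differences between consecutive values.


First value: 8
Deltas:
  31 - 8 = 23
  32 - 31 = 1
  34 - 32 = 2
  52 - 34 = 18
  57 - 52 = 5
  89 - 57 = 32


Delta encoded: [8, 23, 1, 2, 18, 5, 32]


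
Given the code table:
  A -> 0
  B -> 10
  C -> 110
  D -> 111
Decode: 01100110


Decoding:
0 -> A
110 -> C
0 -> A
110 -> C


Result: ACAC


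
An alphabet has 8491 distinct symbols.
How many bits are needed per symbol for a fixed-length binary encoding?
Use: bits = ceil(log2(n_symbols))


log2(8491) = 13.0517
Bracket: 2^13 = 8192 < 8491 <= 2^14 = 16384
So ceil(log2(8491)) = 14

bits = ceil(log2(8491)) = ceil(13.0517) = 14 bits


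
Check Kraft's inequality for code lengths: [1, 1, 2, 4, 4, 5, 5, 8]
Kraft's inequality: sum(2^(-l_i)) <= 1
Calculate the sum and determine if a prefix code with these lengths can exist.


Sum = 2^(-1) + 2^(-1) + 2^(-2) + 2^(-4) + 2^(-4) + 2^(-5) + 2^(-5) + 2^(-8)
    = 0.5 + 0.5 + 0.25 + 0.0625 + 0.0625 + 0.03125 + 0.03125 + 0.00390625
    = 369/256 = 1.44140625
Since 1.44140625 > 1, Kraft's inequality is NOT satisfied.
A prefix code with these lengths CANNOT exist.

Kraft sum = 1.44140625. Not satisfied.


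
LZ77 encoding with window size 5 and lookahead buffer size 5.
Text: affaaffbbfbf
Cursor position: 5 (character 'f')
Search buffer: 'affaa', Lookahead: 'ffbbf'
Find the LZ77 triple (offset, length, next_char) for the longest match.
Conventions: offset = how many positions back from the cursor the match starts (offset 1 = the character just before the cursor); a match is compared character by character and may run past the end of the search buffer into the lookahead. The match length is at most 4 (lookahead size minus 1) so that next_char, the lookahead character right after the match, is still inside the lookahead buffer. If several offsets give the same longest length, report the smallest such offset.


Try each offset into the search buffer:
  offset=1 (pos 4, char 'a'): match length 0
  offset=2 (pos 3, char 'a'): match length 0
  offset=3 (pos 2, char 'f'): match length 1
  offset=4 (pos 1, char 'f'): match length 2
  offset=5 (pos 0, char 'a'): match length 0
Longest match has length 2 at offset 4.
next_char = character at position 5 + 2 = 7 -> 'b'

Best match: offset=4, length=2 (matching 'ff' starting at position 1)
LZ77 triple: (4, 2, 'b')


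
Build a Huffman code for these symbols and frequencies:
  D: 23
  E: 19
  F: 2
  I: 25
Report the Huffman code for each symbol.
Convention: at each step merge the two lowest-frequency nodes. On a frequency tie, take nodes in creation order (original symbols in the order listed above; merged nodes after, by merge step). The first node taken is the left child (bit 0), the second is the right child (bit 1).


Huffman tree construction:
Step 1: Merge F(2) + E(19) = 21
Step 2: Merge (F+E)(21) + D(23) = 44
Step 3: Merge I(25) + ((F+E)+D)(44) = 69
Read each symbol's code off the tree from the root (left child = 0, right child = 1).

Codes:
  D: 11 (length 2)
  E: 101 (length 3)
  F: 100 (length 3)
  I: 0 (length 1)
Average code length: 134/69 = 1.9420 bits/symbol


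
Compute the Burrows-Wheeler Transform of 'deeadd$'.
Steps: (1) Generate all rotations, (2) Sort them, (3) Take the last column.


Rotations (sorted):
  0: $deeadd -> last char: d
  1: add$dee -> last char: e
  2: d$deead -> last char: d
  3: dd$deea -> last char: a
  4: deeadd$ -> last char: $
  5: eadd$de -> last char: e
  6: eeadd$d -> last char: d


BWT = deda$ed


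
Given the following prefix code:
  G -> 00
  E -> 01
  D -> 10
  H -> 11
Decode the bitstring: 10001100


Decoding step by step:
Bits 10 -> D
Bits 00 -> G
Bits 11 -> H
Bits 00 -> G


Decoded message: DGHG


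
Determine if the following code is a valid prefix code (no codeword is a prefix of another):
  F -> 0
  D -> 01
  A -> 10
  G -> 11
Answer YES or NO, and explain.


Checking each pair (does one codeword prefix another?):
  F='0' vs D='01': prefix -- VIOLATION

NO -- this is NOT a valid prefix code. F (0) is a prefix of D (01).


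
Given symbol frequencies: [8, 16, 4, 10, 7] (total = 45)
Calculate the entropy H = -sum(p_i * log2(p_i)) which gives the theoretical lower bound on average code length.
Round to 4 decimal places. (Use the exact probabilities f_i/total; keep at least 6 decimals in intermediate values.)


Per-symbol terms -p_i * log2(p_i) with p_i = f_i/45:
  p = 8/45 = 0.177778: log2(p) = -2.491853, -p*log2(p) = 0.442996
  p = 16/45 = 0.355556: log2(p) = -1.491853, -p*log2(p) = 0.530437
  p = 4/45 = 0.088889: log2(p) = -3.491853, -p*log2(p) = 0.310387
  p = 10/45 = 0.222222: log2(p) = -2.169925, -p*log2(p) = 0.482206
  p = 7/45 = 0.155556: log2(p) = -2.684498, -p*log2(p) = 0.417589
H = 0.442996 + 0.530437 + 0.310387 + 0.482206 + 0.417589 = 2.183615

H = 2.1836 bits/symbol


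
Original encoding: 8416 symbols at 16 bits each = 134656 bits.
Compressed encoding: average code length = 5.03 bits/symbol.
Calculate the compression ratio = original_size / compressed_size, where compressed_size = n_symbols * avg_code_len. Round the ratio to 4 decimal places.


original_size = n_symbols * orig_bits = 8416 * 16 = 134656 bits
compressed_size = n_symbols * avg_code_len = 8416 * 5.03 = 42332.48 bits
ratio = original_size / compressed_size = 134656 / 42332.48 = 3.1809

Compression ratio = 3.1809


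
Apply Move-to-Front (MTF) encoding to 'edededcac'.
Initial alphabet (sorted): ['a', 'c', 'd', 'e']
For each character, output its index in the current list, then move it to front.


MTF encoding:
'e': index 3 in ['a', 'c', 'd', 'e'] -> ['e', 'a', 'c', 'd']
'd': index 3 in ['e', 'a', 'c', 'd'] -> ['d', 'e', 'a', 'c']
'e': index 1 in ['d', 'e', 'a', 'c'] -> ['e', 'd', 'a', 'c']
'd': index 1 in ['e', 'd', 'a', 'c'] -> ['d', 'e', 'a', 'c']
'e': index 1 in ['d', 'e', 'a', 'c'] -> ['e', 'd', 'a', 'c']
'd': index 1 in ['e', 'd', 'a', 'c'] -> ['d', 'e', 'a', 'c']
'c': index 3 in ['d', 'e', 'a', 'c'] -> ['c', 'd', 'e', 'a']
'a': index 3 in ['c', 'd', 'e', 'a'] -> ['a', 'c', 'd', 'e']
'c': index 1 in ['a', 'c', 'd', 'e'] -> ['c', 'a', 'd', 'e']


Output: [3, 3, 1, 1, 1, 1, 3, 3, 1]


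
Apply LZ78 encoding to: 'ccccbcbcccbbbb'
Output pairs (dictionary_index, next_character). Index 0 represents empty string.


LZ78 encoding steps:
Dictionary: {0: ''}
Step 1: w='' (idx 0), next='c' -> output (0, 'c'), add 'c' as idx 1
Step 2: w='c' (idx 1), next='c' -> output (1, 'c'), add 'cc' as idx 2
Step 3: w='c' (idx 1), next='b' -> output (1, 'b'), add 'cb' as idx 3
Step 4: w='cb' (idx 3), next='c' -> output (3, 'c'), add 'cbc' as idx 4
Step 5: w='cc' (idx 2), next='b' -> output (2, 'b'), add 'ccb' as idx 5
Step 6: w='' (idx 0), next='b' -> output (0, 'b'), add 'b' as idx 6
Step 7: w='b' (idx 6), next='b' -> output (6, 'b'), add 'bb' as idx 7


Encoded: [(0, 'c'), (1, 'c'), (1, 'b'), (3, 'c'), (2, 'b'), (0, 'b'), (6, 'b')]


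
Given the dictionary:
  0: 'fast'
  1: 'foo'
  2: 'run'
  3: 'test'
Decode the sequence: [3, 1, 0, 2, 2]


Look up each index in the dictionary:
  3 -> 'test'
  1 -> 'foo'
  0 -> 'fast'
  2 -> 'run'
  2 -> 'run'

Decoded: "test foo fast run run"


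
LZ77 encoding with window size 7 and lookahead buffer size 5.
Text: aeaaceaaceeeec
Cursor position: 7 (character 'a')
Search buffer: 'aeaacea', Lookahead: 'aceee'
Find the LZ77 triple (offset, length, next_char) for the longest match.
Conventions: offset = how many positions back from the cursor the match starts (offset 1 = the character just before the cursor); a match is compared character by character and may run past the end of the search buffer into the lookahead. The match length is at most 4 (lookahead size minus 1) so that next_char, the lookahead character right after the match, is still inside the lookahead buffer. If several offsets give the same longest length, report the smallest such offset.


Try each offset into the search buffer:
  offset=1 (pos 6, char 'a'): match length 1
  offset=2 (pos 5, char 'e'): match length 0
  offset=3 (pos 4, char 'c'): match length 0
  offset=4 (pos 3, char 'a'): match length 3
  offset=5 (pos 2, char 'a'): match length 1
  offset=6 (pos 1, char 'e'): match length 0
  offset=7 (pos 0, char 'a'): match length 1
Longest match has length 3 at offset 4.
next_char = character at position 7 + 3 = 10 -> 'e'

Best match: offset=4, length=3 (matching 'ace' starting at position 3)
LZ77 triple: (4, 3, 'e')


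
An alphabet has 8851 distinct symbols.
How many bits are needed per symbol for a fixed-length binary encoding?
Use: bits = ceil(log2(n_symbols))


log2(8851) = 13.1116
Bracket: 2^13 = 8192 < 8851 <= 2^14 = 16384
So ceil(log2(8851)) = 14

bits = ceil(log2(8851)) = ceil(13.1116) = 14 bits


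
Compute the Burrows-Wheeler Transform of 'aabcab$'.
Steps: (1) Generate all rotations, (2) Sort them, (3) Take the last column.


Rotations (sorted):
  0: $aabcab -> last char: b
  1: aabcab$ -> last char: $
  2: ab$aabc -> last char: c
  3: abcab$a -> last char: a
  4: b$aabca -> last char: a
  5: bcab$aa -> last char: a
  6: cab$aab -> last char: b


BWT = b$caaab


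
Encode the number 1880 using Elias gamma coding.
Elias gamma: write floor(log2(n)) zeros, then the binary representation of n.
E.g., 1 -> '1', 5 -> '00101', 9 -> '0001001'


num_bits = floor(log2(1880)) + 1 = 11
leading_zeros = num_bits - 1 = 10
binary(1880) = 11101011000

Elias gamma(1880) = '0000000000' + '11101011000' = 000000000011101011000 (21 bits)


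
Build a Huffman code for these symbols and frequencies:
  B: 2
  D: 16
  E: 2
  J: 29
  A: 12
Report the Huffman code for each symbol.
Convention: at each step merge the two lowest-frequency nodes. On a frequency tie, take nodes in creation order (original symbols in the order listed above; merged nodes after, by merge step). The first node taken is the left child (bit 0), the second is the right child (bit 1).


Huffman tree construction:
Step 1: Merge B(2) + E(2) = 4
Step 2: Merge (B+E)(4) + A(12) = 16
Step 3: Merge D(16) + ((B+E)+A)(16) = 32
Step 4: Merge J(29) + (D+((B+E)+A))(32) = 61
Read each symbol's code off the tree from the root (left child = 0, right child = 1).

Codes:
  B: 1100 (length 4)
  D: 10 (length 2)
  E: 1101 (length 4)
  J: 0 (length 1)
  A: 111 (length 3)
Average code length: 113/61 = 1.8525 bits/symbol


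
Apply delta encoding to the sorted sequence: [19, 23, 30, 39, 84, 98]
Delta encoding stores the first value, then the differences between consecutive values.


First value: 19
Deltas:
  23 - 19 = 4
  30 - 23 = 7
  39 - 30 = 9
  84 - 39 = 45
  98 - 84 = 14


Delta encoded: [19, 4, 7, 9, 45, 14]


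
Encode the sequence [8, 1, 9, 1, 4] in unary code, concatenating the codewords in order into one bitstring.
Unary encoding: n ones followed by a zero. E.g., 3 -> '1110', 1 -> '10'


Encode each number as n ones followed by a terminating 0:
  8 -> 111111110 (9 bits)
  1 -> 10 (2 bits)
  9 -> 1111111110 (10 bits)
  1 -> 10 (2 bits)
  4 -> 11110 (5 bits)
Total length = 9 + 2 + 10 + 2 + 5 = 28 bits.

Unary([8, 1, 9, 1, 4]) = 1111111101011111111101011110 (28 bits)


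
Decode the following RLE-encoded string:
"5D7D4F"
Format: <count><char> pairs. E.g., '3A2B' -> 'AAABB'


Expanding each <count><char> pair:
  5D -> 'DDDDD'
  7D -> 'DDDDDDD'
  4F -> 'FFFF'

Decoded = DDDDDDDDDDDDFFFF


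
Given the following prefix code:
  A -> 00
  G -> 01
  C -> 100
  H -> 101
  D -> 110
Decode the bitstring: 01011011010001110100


Decoding step by step:
Bits 01 -> G
Bits 01 -> G
Bits 101 -> H
Bits 101 -> H
Bits 00 -> A
Bits 01 -> G
Bits 110 -> D
Bits 100 -> C


Decoded message: GGHHAGDC


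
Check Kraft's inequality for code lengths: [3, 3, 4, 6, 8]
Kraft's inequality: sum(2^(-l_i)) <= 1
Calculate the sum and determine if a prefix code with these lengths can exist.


Sum = 2^(-3) + 2^(-3) + 2^(-4) + 2^(-6) + 2^(-8)
    = 0.125 + 0.125 + 0.0625 + 0.015625 + 0.00390625
    = 85/256 = 0.33203125
Since 0.33203125 <= 1, Kraft's inequality IS satisfied.
A prefix code with these lengths CAN exist.

Kraft sum = 0.33203125. Satisfied.


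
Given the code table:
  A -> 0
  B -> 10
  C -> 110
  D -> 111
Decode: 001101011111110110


Decoding:
0 -> A
0 -> A
110 -> C
10 -> B
111 -> D
111 -> D
10 -> B
110 -> C


Result: AACBDDBC


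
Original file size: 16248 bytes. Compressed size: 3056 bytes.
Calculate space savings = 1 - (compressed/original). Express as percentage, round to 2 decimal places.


ratio = compressed/original = 3056/16248 = 0.188085
savings = 1 - ratio = 1 - 0.188085 = 0.811915
as a percentage: 0.811915 * 100 = 81.19%

Space savings = 1 - 3056/16248 = 81.19%


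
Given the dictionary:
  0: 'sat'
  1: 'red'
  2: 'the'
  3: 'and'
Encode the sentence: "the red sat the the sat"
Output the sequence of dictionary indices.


Look up each word in the dictionary:
  'the' -> 2
  'red' -> 1
  'sat' -> 0
  'the' -> 2
  'the' -> 2
  'sat' -> 0

Encoded: [2, 1, 0, 2, 2, 0]


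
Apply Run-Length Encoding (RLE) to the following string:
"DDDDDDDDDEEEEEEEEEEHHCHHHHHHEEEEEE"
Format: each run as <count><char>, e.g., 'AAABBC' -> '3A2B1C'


Scanning runs left to right:
  i=0: run of 'D' x 9 -> '9D'
  i=9: run of 'E' x 10 -> '10E'
  i=19: run of 'H' x 2 -> '2H'
  i=21: run of 'C' x 1 -> '1C'
  i=22: run of 'H' x 6 -> '6H'
  i=28: run of 'E' x 6 -> '6E'

RLE = 9D10E2H1C6H6E


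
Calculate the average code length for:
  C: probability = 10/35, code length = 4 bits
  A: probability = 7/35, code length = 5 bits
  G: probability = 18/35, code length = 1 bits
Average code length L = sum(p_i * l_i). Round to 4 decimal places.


Weighted contributions p_i * l_i:
  C: (10/35) * 4 = 40/35
  A: (7/35) * 5 = 35/35
  G: (18/35) * 1 = 18/35
Sum = (40 + 35 + 18)/35 = 93/35

L = 93/35 = 2.6571 bits/symbol


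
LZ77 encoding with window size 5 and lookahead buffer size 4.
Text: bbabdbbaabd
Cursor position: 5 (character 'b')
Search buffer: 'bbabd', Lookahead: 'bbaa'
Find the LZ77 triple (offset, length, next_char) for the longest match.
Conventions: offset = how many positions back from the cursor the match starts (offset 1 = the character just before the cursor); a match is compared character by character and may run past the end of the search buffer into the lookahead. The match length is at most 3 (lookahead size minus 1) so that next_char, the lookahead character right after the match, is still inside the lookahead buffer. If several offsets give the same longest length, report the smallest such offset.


Try each offset into the search buffer:
  offset=1 (pos 4, char 'd'): match length 0
  offset=2 (pos 3, char 'b'): match length 1
  offset=3 (pos 2, char 'a'): match length 0
  offset=4 (pos 1, char 'b'): match length 1
  offset=5 (pos 0, char 'b'): match length 3
Longest match has length 3 at offset 5.
next_char = character at position 5 + 3 = 8 -> 'a'

Best match: offset=5, length=3 (matching 'bba' starting at position 0)
LZ77 triple: (5, 3, 'a')


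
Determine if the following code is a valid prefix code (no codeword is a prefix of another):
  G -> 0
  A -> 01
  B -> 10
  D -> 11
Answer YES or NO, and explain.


Checking each pair (does one codeword prefix another?):
  G='0' vs A='01': prefix -- VIOLATION

NO -- this is NOT a valid prefix code. G (0) is a prefix of A (01).


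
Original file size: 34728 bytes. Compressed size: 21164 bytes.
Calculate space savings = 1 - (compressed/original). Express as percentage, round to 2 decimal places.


ratio = compressed/original = 21164/34728 = 0.609422
savings = 1 - ratio = 1 - 0.609422 = 0.390578
as a percentage: 0.390578 * 100 = 39.06%

Space savings = 1 - 21164/34728 = 39.06%


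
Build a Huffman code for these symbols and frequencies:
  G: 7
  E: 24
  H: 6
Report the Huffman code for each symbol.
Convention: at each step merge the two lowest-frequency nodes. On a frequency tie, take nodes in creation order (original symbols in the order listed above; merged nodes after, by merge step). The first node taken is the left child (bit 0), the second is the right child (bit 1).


Huffman tree construction:
Step 1: Merge H(6) + G(7) = 13
Step 2: Merge (H+G)(13) + E(24) = 37
Read each symbol's code off the tree from the root (left child = 0, right child = 1).

Codes:
  G: 01 (length 2)
  E: 1 (length 1)
  H: 00 (length 2)
Average code length: 50/37 = 1.3514 bits/symbol


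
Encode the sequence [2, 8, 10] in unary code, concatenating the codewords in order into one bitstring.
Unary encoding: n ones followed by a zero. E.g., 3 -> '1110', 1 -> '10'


Encode each number as n ones followed by a terminating 0:
  2 -> 110 (3 bits)
  8 -> 111111110 (9 bits)
  10 -> 11111111110 (11 bits)
Total length = 3 + 9 + 11 = 23 bits.

Unary([2, 8, 10]) = 11011111111011111111110 (23 bits)


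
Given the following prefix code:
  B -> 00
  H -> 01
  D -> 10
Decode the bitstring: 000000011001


Decoding step by step:
Bits 00 -> B
Bits 00 -> B
Bits 00 -> B
Bits 01 -> H
Bits 10 -> D
Bits 01 -> H


Decoded message: BBBHDH


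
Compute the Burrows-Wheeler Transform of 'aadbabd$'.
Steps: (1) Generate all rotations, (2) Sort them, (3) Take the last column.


Rotations (sorted):
  0: $aadbabd -> last char: d
  1: aadbabd$ -> last char: $
  2: abd$aadb -> last char: b
  3: adbabd$a -> last char: a
  4: babd$aad -> last char: d
  5: bd$aadba -> last char: a
  6: d$aadbab -> last char: b
  7: dbabd$aa -> last char: a


BWT = d$badaba


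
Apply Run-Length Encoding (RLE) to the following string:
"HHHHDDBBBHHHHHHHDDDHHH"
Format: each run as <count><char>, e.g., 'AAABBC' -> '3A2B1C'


Scanning runs left to right:
  i=0: run of 'H' x 4 -> '4H'
  i=4: run of 'D' x 2 -> '2D'
  i=6: run of 'B' x 3 -> '3B'
  i=9: run of 'H' x 7 -> '7H'
  i=16: run of 'D' x 3 -> '3D'
  i=19: run of 'H' x 3 -> '3H'

RLE = 4H2D3B7H3D3H


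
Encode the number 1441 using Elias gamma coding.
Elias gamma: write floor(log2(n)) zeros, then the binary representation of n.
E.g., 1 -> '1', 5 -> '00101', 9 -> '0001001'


num_bits = floor(log2(1441)) + 1 = 11
leading_zeros = num_bits - 1 = 10
binary(1441) = 10110100001

Elias gamma(1441) = '0000000000' + '10110100001' = 000000000010110100001 (21 bits)


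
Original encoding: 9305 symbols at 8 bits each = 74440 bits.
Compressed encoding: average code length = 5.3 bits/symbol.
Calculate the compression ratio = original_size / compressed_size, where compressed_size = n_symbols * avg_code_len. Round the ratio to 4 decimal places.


original_size = n_symbols * orig_bits = 9305 * 8 = 74440 bits
compressed_size = n_symbols * avg_code_len = 9305 * 5.3 = 49316.5 bits
ratio = original_size / compressed_size = 74440 / 49316.5 = 1.5094

Compression ratio = 1.5094


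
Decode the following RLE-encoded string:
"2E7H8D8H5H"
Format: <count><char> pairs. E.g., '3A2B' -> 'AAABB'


Expanding each <count><char> pair:
  2E -> 'EE'
  7H -> 'HHHHHHH'
  8D -> 'DDDDDDDD'
  8H -> 'HHHHHHHH'
  5H -> 'HHHHH'

Decoded = EEHHHHHHHDDDDDDDDHHHHHHHHHHHHH


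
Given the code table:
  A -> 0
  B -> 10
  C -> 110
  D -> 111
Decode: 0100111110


Decoding:
0 -> A
10 -> B
0 -> A
111 -> D
110 -> C


Result: ABADC


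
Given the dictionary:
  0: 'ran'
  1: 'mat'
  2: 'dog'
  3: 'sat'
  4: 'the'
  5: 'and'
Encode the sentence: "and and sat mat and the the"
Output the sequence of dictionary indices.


Look up each word in the dictionary:
  'and' -> 5
  'and' -> 5
  'sat' -> 3
  'mat' -> 1
  'and' -> 5
  'the' -> 4
  'the' -> 4

Encoded: [5, 5, 3, 1, 5, 4, 4]


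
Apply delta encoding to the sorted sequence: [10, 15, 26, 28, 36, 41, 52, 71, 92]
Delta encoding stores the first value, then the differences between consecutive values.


First value: 10
Deltas:
  15 - 10 = 5
  26 - 15 = 11
  28 - 26 = 2
  36 - 28 = 8
  41 - 36 = 5
  52 - 41 = 11
  71 - 52 = 19
  92 - 71 = 21


Delta encoded: [10, 5, 11, 2, 8, 5, 11, 19, 21]


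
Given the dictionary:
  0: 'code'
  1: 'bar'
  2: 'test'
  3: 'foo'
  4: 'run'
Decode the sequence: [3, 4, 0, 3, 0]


Look up each index in the dictionary:
  3 -> 'foo'
  4 -> 'run'
  0 -> 'code'
  3 -> 'foo'
  0 -> 'code'

Decoded: "foo run code foo code"


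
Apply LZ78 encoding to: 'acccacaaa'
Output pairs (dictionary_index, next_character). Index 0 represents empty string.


LZ78 encoding steps:
Dictionary: {0: ''}
Step 1: w='' (idx 0), next='a' -> output (0, 'a'), add 'a' as idx 1
Step 2: w='' (idx 0), next='c' -> output (0, 'c'), add 'c' as idx 2
Step 3: w='c' (idx 2), next='c' -> output (2, 'c'), add 'cc' as idx 3
Step 4: w='a' (idx 1), next='c' -> output (1, 'c'), add 'ac' as idx 4
Step 5: w='a' (idx 1), next='a' -> output (1, 'a'), add 'aa' as idx 5
Step 6: w='a' (idx 1), end of input -> output (1, '')


Encoded: [(0, 'a'), (0, 'c'), (2, 'c'), (1, 'c'), (1, 'a'), (1, '')]


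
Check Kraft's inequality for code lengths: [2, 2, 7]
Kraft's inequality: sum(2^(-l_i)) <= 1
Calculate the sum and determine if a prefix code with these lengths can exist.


Sum = 2^(-2) + 2^(-2) + 2^(-7)
    = 0.25 + 0.25 + 0.0078125
    = 65/128 = 0.5078125
Since 0.5078125 <= 1, Kraft's inequality IS satisfied.
A prefix code with these lengths CAN exist.

Kraft sum = 0.5078125. Satisfied.


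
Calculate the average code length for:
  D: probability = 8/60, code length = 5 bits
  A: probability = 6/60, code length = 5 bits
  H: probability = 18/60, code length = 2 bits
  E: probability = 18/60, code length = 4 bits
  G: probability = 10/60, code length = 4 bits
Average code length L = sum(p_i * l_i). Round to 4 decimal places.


Weighted contributions p_i * l_i:
  D: (8/60) * 5 = 40/60
  A: (6/60) * 5 = 30/60
  H: (18/60) * 2 = 36/60
  E: (18/60) * 4 = 72/60
  G: (10/60) * 4 = 40/60
Sum = (40 + 30 + 36 + 72 + 40)/60 = 218/60

L = 218/60 = 3.6333 bits/symbol


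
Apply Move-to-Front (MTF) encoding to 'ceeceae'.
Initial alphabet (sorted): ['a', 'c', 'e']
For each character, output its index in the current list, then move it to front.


MTF encoding:
'c': index 1 in ['a', 'c', 'e'] -> ['c', 'a', 'e']
'e': index 2 in ['c', 'a', 'e'] -> ['e', 'c', 'a']
'e': index 0 in ['e', 'c', 'a'] -> ['e', 'c', 'a']
'c': index 1 in ['e', 'c', 'a'] -> ['c', 'e', 'a']
'e': index 1 in ['c', 'e', 'a'] -> ['e', 'c', 'a']
'a': index 2 in ['e', 'c', 'a'] -> ['a', 'e', 'c']
'e': index 1 in ['a', 'e', 'c'] -> ['e', 'a', 'c']


Output: [1, 2, 0, 1, 1, 2, 1]


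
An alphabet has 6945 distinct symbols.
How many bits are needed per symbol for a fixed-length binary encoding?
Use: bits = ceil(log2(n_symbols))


log2(6945) = 12.7618
Bracket: 2^12 = 4096 < 6945 <= 2^13 = 8192
So ceil(log2(6945)) = 13

bits = ceil(log2(6945)) = ceil(12.7618) = 13 bits


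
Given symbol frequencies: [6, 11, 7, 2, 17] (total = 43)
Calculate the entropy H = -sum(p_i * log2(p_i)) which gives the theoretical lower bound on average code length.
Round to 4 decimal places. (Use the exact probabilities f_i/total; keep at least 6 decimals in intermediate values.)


Per-symbol terms -p_i * log2(p_i) with p_i = f_i/43:
  p = 6/43 = 0.139535: log2(p) = -2.841302, -p*log2(p) = 0.396461
  p = 11/43 = 0.255814: log2(p) = -1.966833, -p*log2(p) = 0.503143
  p = 7/43 = 0.162791: log2(p) = -2.618910, -p*log2(p) = 0.426334
  p = 2/43 = 0.046512: log2(p) = -4.426265, -p*log2(p) = 0.205873
  p = 17/43 = 0.395349: log2(p) = -1.338802, -p*log2(p) = 0.529294
H = 0.396461 + 0.503143 + 0.426334 + 0.205873 + 0.529294 = 2.061105

H = 2.0611 bits/symbol


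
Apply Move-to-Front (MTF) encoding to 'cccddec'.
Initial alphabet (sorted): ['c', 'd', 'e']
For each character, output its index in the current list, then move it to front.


MTF encoding:
'c': index 0 in ['c', 'd', 'e'] -> ['c', 'd', 'e']
'c': index 0 in ['c', 'd', 'e'] -> ['c', 'd', 'e']
'c': index 0 in ['c', 'd', 'e'] -> ['c', 'd', 'e']
'd': index 1 in ['c', 'd', 'e'] -> ['d', 'c', 'e']
'd': index 0 in ['d', 'c', 'e'] -> ['d', 'c', 'e']
'e': index 2 in ['d', 'c', 'e'] -> ['e', 'd', 'c']
'c': index 2 in ['e', 'd', 'c'] -> ['c', 'e', 'd']


Output: [0, 0, 0, 1, 0, 2, 2]


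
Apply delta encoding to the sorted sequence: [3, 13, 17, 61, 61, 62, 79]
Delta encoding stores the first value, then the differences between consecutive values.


First value: 3
Deltas:
  13 - 3 = 10
  17 - 13 = 4
  61 - 17 = 44
  61 - 61 = 0
  62 - 61 = 1
  79 - 62 = 17


Delta encoded: [3, 10, 4, 44, 0, 1, 17]


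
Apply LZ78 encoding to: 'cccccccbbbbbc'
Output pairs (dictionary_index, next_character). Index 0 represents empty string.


LZ78 encoding steps:
Dictionary: {0: ''}
Step 1: w='' (idx 0), next='c' -> output (0, 'c'), add 'c' as idx 1
Step 2: w='c' (idx 1), next='c' -> output (1, 'c'), add 'cc' as idx 2
Step 3: w='cc' (idx 2), next='c' -> output (2, 'c'), add 'ccc' as idx 3
Step 4: w='c' (idx 1), next='b' -> output (1, 'b'), add 'cb' as idx 4
Step 5: w='' (idx 0), next='b' -> output (0, 'b'), add 'b' as idx 5
Step 6: w='b' (idx 5), next='b' -> output (5, 'b'), add 'bb' as idx 6
Step 7: w='b' (idx 5), next='c' -> output (5, 'c'), add 'bc' as idx 7


Encoded: [(0, 'c'), (1, 'c'), (2, 'c'), (1, 'b'), (0, 'b'), (5, 'b'), (5, 'c')]


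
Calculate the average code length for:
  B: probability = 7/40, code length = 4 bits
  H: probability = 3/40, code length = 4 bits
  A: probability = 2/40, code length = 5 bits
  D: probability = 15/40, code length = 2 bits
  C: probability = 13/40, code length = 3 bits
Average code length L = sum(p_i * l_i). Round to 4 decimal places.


Weighted contributions p_i * l_i:
  B: (7/40) * 4 = 28/40
  H: (3/40) * 4 = 12/40
  A: (2/40) * 5 = 10/40
  D: (15/40) * 2 = 30/40
  C: (13/40) * 3 = 39/40
Sum = (28 + 12 + 10 + 30 + 39)/40 = 119/40

L = 119/40 = 2.9750 bits/symbol


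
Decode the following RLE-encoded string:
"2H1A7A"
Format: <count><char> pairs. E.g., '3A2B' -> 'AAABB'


Expanding each <count><char> pair:
  2H -> 'HH'
  1A -> 'A'
  7A -> 'AAAAAAA'

Decoded = HHAAAAAAAA


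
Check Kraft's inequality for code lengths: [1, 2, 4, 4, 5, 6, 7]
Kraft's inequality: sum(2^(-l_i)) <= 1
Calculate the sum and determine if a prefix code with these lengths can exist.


Sum = 2^(-1) + 2^(-2) + 2^(-4) + 2^(-4) + 2^(-5) + 2^(-6) + 2^(-7)
    = 0.5 + 0.25 + 0.0625 + 0.0625 + 0.03125 + 0.015625 + 0.0078125
    = 119/128 = 0.9296875
Since 0.9296875 <= 1, Kraft's inequality IS satisfied.
A prefix code with these lengths CAN exist.

Kraft sum = 0.9296875. Satisfied.


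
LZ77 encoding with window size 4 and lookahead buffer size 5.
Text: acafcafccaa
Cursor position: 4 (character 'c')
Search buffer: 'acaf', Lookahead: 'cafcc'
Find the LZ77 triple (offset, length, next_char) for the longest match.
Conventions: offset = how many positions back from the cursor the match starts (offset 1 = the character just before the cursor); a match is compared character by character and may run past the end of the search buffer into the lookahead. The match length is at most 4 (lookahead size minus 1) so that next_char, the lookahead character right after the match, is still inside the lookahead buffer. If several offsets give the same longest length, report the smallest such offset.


Try each offset into the search buffer:
  offset=1 (pos 3, char 'f'): match length 0
  offset=2 (pos 2, char 'a'): match length 0
  offset=3 (pos 1, char 'c'): match length 4
  offset=4 (pos 0, char 'a'): match length 0
Longest match has length 4 at offset 3.
next_char = character at position 4 + 4 = 8 -> 'c'

Best match: offset=3, length=4 (matching 'cafc' starting at position 1)
LZ77 triple: (3, 4, 'c')
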